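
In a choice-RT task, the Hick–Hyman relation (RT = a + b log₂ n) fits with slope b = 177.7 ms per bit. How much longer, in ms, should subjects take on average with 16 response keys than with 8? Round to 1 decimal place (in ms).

ΔRT = (a + b log₂ n₂) − (a + b log₂ n₁) = b·(log₂ n₂ − log₂ n₁).
log₂(16) − log₂(8) = log₂(16/8) = log₂(2) = 1.
ΔRT = 177.7 × 1.0000 = 177.700 ms.

177.7 ms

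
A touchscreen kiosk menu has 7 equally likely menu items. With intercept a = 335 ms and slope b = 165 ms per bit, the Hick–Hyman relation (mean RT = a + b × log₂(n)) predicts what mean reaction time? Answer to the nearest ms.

798 ms

log₂(7) = 2.8074 bits, so RT = 335 + 165 × 2.8074 ≈ 798.214 ms.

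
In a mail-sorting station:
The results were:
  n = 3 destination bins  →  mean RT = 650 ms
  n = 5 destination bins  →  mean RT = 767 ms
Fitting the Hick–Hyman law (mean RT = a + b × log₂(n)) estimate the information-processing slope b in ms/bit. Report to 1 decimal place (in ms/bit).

158.8 ms/bit

The slope on a log₂ axis is (767 − 650) / (2.3219 − 1.5850) = 158.759 ms/bit.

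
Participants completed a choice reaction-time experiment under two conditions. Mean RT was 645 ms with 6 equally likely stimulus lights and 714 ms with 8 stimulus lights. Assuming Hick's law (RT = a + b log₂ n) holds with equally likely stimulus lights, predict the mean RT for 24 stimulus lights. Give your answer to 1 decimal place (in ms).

Solve the two-equation system in a and b:
  b = (714 − 645) / (log₂ 8 − log₂ 6) = 69 / (3 − 2.5850) = 166.250 ms/bit
  a = 645 − 166.250 × 2.5850 = 215.250 ms
Then RT(24) = 215.250 + 166.250 × log₂ 24 = 215.250 + 166.250 × 4.5850 ≈ 977.500 ms.

977.5 ms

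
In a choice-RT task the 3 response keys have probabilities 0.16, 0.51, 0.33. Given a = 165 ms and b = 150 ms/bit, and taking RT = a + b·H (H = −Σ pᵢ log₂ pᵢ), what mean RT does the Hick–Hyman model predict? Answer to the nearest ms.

H = 0.16·log₂(1/0.16) + 0.51·log₂(1/0.51) + 0.33·log₂(1/0.33) = 1.4463 bits.
RT = 165 + 150 × 1.4463 = 381.94 ms.

382 ms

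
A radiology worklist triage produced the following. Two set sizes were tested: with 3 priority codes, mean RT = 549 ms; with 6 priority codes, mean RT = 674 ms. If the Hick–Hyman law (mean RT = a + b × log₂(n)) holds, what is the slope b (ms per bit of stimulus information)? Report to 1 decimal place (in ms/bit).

125.0 ms/bit

Slope: b = (674 − 549) / (log₂ 6 − log₂ 3) = 125/1.0000 = 125.000 ms/bit.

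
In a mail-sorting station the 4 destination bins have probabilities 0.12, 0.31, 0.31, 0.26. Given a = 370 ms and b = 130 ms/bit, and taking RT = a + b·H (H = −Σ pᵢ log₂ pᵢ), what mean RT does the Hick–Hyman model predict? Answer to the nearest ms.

620 ms

H = 0.12·log₂(1/0.12) + 0.31·log₂(1/0.31) + 0.31·log₂(1/0.31) + 0.26·log₂(1/0.26) = 1.9199 bits.
RT = 370 + 130 × 1.9199 = 619.59 ms.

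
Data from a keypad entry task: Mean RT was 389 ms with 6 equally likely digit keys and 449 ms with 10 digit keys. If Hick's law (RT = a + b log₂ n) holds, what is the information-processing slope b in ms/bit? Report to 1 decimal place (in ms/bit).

b = (RT₂ − RT₁)/(log₂ n₂ − log₂ n₁) = (449 − 389)/(3.3219 − 2.5850) = 81.415 ms/bit.

81.4 ms/bit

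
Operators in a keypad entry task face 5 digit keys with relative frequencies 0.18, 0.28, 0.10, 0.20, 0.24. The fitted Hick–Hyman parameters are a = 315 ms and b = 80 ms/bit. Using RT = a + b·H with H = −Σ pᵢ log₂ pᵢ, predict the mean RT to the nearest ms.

495 ms

Entropy contributions −pᵢ log₂ pᵢ: 0.4453, 0.5142, 0.3322, 0.4644, 0.4941; sum H = 2.2502 bits.
RT = a + bH = 315 + 80·2.2502 = 495.02 ms.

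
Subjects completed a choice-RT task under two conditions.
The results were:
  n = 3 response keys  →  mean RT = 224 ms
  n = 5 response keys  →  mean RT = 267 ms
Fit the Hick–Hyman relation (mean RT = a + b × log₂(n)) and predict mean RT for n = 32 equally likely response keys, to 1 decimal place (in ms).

423.3 ms

With log₂ n on the abscissa the relation is linear; from the two conditions:
  b = (267 − 224) / (log₂ 5 − log₂ 3) = 43 / (2.3219 − 1.5850) = 58.347 ms/bit
  a = 224 − 58.347 × 1.5850 = 131.522 ms
Then RT(32) = 131.522 + 58.347 × log₂ 32 = 131.522 + 58.347 × 5 ≈ 423.258 ms.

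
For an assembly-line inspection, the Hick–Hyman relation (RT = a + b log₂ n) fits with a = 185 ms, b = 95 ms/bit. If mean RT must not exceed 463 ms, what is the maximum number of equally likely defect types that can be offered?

Information budget: (463 − 185)/95 = 2.9263 bits, so n ≤ 2^2.9263 = 7.602 → at most 7.

7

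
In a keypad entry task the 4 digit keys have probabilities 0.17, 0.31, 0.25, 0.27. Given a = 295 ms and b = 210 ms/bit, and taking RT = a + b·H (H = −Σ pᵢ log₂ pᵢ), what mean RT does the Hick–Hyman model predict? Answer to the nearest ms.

H = 0.17·log₂(1/0.17) + 0.31·log₂(1/0.31) + 0.25·log₂(1/0.25) + 0.27·log₂(1/0.27) = 1.9684 bits.
RT = 295 + 210 × 1.9684 = 708.36 ms.

708 ms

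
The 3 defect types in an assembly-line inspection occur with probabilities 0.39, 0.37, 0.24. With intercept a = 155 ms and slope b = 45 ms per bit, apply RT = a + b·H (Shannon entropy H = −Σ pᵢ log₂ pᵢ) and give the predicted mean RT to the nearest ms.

225 ms

H = 0.39·log₂(1/0.39) + 0.37·log₂(1/0.37) + 0.24·log₂(1/0.24) = 1.5547 bits.
RT = 155 + 45 × 1.5547 = 224.96 ms.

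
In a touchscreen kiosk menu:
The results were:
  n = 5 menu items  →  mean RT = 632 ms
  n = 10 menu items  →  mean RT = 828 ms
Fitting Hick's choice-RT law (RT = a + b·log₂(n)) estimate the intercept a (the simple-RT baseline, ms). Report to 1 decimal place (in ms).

Slope: b = (828 − 632) / (log₂ 10 − log₂ 5) = 196/1.0000 = 196.000 ms/bit.
Intercept: a = 632 − 196.000·log₂(5) = 176.902 ms.

176.9 ms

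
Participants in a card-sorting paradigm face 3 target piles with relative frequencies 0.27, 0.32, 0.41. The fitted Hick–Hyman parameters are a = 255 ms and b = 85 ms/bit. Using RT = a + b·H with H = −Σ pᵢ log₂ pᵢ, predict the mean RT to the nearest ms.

H = 0.27·log₂(1/0.27) + 0.32·log₂(1/0.32) + 0.41·log₂(1/0.41) = 1.5634 bits.
RT = 255 + 85 × 1.5634 = 387.89 ms.

388 ms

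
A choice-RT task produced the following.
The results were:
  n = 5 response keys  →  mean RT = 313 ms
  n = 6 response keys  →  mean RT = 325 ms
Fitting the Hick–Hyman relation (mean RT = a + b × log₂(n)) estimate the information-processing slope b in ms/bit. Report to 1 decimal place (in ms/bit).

b = (RT₂ − RT₁)/(log₂ n₂ − log₂ n₁) = (325 − 313)/(2.5850 − 2.3219) = 45.621 ms/bit.

45.6 ms/bit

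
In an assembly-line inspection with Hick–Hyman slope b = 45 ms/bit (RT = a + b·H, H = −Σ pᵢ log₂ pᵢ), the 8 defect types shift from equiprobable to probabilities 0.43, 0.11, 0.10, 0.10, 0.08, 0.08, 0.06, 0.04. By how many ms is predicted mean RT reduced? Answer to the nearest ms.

20 ms

Equiprobable entropy H₀ = log₂ 8 = 3.0000 bits.
Skewed entropy H = −Σ pᵢ log₂ pᵢ = 2.5505 bits.
ΔRT = b·(H₀ − H) = 45 × 0.4495 = 20.23 ms.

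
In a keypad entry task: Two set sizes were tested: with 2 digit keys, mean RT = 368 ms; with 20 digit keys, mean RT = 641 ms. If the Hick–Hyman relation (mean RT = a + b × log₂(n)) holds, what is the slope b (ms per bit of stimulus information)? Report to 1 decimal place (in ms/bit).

82.2 ms/bit

Slope: b = (641 − 368) / (log₂ 20 − log₂ 2) = 273/3.3219 = 82.181 ms/bit.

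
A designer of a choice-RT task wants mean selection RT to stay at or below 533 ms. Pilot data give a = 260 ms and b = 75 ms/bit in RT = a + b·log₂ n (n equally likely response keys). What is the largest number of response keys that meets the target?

12

75·log₂ n ≤ 533 − 260 = 273, giving log₂ n ≤ 3.6400 and n ≤ 12.467. The largest whole number is 12.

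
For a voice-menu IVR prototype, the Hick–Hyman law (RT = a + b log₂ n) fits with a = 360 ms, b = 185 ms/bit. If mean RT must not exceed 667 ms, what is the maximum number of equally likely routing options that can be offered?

3

Set 360 + 185·log₂ n ≤ 667 → log₂ n ≤ (667 − 360)/185 = 1.6595.
So n ≤ 2^1.6595 = 3.159; the largest integer n is 3.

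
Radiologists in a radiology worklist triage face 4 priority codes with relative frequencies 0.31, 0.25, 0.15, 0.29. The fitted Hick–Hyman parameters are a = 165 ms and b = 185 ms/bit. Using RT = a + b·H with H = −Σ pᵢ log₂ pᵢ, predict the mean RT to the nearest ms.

526 ms

H = 0.31·log₂(1/0.31) + 0.25·log₂(1/0.25) + 0.15·log₂(1/0.15) + 0.29·log₂(1/0.29) = 1.9522 bits.
RT = 165 + 185 × 1.9522 = 526.16 ms.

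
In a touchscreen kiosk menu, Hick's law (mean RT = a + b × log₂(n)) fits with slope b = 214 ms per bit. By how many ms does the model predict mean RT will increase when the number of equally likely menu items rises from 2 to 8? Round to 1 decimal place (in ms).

428.0 ms

The intercept a cancels: ΔRT = b·(log₂ n₂ − log₂ n₁) = b·log₂(n₂/n₁).
log₂(8) − log₂(2) = log₂(8/2) = log₂(4) = 2.
ΔRT = 214 × 2.0000 = 428.000 ms.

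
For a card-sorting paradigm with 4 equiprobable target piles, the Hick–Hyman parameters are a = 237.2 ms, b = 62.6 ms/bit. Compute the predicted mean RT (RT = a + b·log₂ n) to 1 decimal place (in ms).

362.4 ms

log₂(4) = 2 bits, so RT = 237.2 + 62.6 × 2 ≈ 362.400 ms.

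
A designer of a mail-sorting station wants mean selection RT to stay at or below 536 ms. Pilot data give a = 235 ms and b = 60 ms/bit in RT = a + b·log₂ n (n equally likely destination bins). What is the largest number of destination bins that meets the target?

32

60·log₂ n ≤ 536 − 235 = 301, giving log₂ n ≤ 5.0167 and n ≤ 32.372. The largest whole number is 32.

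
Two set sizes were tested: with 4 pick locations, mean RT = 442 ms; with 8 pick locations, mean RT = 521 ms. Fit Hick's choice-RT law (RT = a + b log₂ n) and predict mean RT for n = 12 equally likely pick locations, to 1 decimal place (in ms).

RT is linear in log₂ n, so two points fix the line:
  b = (521 − 442) / (log₂ 8 − log₂ 4) = 79 / (3 − 2) = 79.000 ms/bit
  a = 442 − 79.000 × 2 = 284.000 ms
Then RT(12) = 284.000 + 79.000 × log₂ 12 = 284.000 + 79.000 × 3.5850 ≈ 567.212 ms.

567.2 ms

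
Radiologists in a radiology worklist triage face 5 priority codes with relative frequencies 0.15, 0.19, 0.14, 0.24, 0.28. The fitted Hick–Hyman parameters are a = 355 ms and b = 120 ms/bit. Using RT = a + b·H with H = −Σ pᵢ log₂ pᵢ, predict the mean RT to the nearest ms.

Entropy contributions −pᵢ log₂ pᵢ: 0.4105, 0.4552, 0.3971, 0.4941, 0.5142; sum H = 2.2712 bits.
RT = a + bH = 355 + 120·2.2712 = 627.55 ms.

628 ms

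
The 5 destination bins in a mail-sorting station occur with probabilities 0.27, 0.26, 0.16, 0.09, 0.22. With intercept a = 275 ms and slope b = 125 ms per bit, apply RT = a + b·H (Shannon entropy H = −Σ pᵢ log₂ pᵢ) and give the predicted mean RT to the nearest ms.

554 ms

Entropy contributions −pᵢ log₂ pᵢ: 0.5100, 0.5053, 0.4230, 0.3127, 0.4806; sum H = 2.2316 bits.
RT = a + bH = 275 + 125·2.2316 = 553.94 ms.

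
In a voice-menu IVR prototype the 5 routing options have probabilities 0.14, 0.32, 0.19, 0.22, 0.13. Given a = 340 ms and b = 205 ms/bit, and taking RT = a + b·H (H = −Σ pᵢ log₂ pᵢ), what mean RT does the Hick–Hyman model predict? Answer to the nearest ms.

800 ms

Entropy contributions −pᵢ log₂ pᵢ: 0.3971, 0.5260, 0.4552, 0.4806, 0.3826; sum H = 2.2416 bits.
RT = a + bH = 340 + 205·2.2416 = 799.53 ms.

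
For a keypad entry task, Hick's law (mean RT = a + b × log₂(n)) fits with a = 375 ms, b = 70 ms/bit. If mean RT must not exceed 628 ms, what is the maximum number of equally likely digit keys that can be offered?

12

70·log₂ n ≤ 628 − 375 = 253, giving log₂ n ≤ 3.6143 and n ≤ 12.246. The largest whole number is 12.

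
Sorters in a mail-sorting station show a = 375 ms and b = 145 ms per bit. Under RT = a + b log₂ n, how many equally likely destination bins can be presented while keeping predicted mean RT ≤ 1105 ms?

Information budget: (1105 − 375)/145 = 5.0345 bits, so n ≤ 2^5.0345 = 32.774 → at most 32.

32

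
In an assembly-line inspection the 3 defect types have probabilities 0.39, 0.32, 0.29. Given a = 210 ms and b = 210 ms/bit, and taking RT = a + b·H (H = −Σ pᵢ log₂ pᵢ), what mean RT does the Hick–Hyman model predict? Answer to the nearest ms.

Entropy contributions −pᵢ log₂ pᵢ: 0.5298, 0.5260, 0.5179; sum H = 1.5737 bits.
RT = a + bH = 210 + 210·1.5737 = 540.48 ms.

540 ms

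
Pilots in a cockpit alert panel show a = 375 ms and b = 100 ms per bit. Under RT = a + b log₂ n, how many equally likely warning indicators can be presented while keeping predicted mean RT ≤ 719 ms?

Information budget: (719 − 375)/100 = 3.4400 bits, so n ≤ 2^3.4400 = 10.853 → at most 10.

10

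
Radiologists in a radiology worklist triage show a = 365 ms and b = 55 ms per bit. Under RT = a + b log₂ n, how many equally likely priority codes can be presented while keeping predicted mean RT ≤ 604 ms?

20

Information budget: (604 − 365)/55 = 4.3455 bits, so n ≤ 2^4.3455 = 20.329 → at most 20.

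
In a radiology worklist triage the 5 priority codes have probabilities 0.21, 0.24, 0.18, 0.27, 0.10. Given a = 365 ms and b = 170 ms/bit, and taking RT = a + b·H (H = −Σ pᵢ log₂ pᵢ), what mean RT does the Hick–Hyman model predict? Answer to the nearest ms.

748 ms

Entropy contributions −pᵢ log₂ pᵢ: 0.4728, 0.4941, 0.4453, 0.5100, 0.3322; sum H = 2.2545 bits.
RT = a + bH = 365 + 170·2.2545 = 748.26 ms.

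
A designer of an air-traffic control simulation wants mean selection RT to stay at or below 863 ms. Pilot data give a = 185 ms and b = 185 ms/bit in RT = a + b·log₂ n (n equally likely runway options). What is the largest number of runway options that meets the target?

12

Information budget: (863 − 185)/185 = 3.6649 bits, so n ≤ 2^3.6649 = 12.683 → at most 12.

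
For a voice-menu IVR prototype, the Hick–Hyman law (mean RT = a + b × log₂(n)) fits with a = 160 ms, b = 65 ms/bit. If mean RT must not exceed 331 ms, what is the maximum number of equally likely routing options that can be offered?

6

65·log₂ n ≤ 331 − 160 = 171, giving log₂ n ≤ 2.6308 and n ≤ 6.194. The largest whole number is 6.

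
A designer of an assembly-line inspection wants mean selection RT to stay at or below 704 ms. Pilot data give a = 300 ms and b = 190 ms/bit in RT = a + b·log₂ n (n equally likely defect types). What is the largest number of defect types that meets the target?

4

Information budget: (704 − 300)/190 = 2.1263 bits, so n ≤ 2^2.1263 = 4.366 → at most 4.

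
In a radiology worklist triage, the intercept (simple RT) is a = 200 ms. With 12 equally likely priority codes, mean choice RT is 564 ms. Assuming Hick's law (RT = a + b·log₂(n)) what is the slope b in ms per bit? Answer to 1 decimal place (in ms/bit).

log₂(12) = 3.5850 bits.
b = (RT − a)/log₂ n = (564 − 200) / 3.5850 = 101.535 ms/bit.

101.5 ms/bit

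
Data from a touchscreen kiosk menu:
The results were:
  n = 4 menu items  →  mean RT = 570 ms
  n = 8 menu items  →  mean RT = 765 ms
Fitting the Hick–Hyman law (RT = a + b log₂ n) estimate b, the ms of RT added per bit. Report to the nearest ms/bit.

b = (RT₂ − RT₁)/(log₂ n₂ − log₂ n₁) = (765 − 570)/(3 − 2) = 195 ms/bit.

195 ms/bit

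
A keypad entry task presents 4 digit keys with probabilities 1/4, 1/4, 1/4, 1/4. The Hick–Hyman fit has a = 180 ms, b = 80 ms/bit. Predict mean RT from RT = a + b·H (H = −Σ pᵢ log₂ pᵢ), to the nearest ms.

Each term −pᵢ log₂ pᵢ: 0.25·2 + 0.25·2 + 0.25·2 + 0.25·2; summed, H = 2.000 bits.
Mean RT = a + bH = 180 + 80·2.000 = 340.00 ms.

340 ms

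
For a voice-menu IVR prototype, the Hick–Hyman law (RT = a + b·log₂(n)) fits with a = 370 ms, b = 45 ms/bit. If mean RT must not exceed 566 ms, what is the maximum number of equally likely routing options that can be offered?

20

Information budget: (566 − 370)/45 = 4.3556 bits, so n ≤ 2^4.3556 = 20.472 → at most 20.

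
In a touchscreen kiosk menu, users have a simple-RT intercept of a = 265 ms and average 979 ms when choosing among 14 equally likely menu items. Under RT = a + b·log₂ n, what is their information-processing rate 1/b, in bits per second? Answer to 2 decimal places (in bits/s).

5.33 bits/s

b = (979 − 265)/log₂ 14 = 714/3.8074 = 187.532 ms per bit = 0.18753 s/bit; the reciprocal is 5.332 bits/s.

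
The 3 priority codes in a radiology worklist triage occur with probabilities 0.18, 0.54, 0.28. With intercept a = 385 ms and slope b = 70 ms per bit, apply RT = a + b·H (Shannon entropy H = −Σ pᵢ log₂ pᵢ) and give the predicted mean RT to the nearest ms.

486 ms

Entropy contributions −pᵢ log₂ pᵢ: 0.4453, 0.4800, 0.5142; sum H = 1.4396 bits.
RT = a + bH = 385 + 70·1.4396 = 485.77 ms.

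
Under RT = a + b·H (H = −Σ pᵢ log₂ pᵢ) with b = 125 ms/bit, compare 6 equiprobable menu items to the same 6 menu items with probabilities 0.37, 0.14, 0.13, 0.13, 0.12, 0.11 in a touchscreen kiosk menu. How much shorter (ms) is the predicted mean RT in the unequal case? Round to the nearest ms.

22 ms

Equiprobable entropy H₀ = log₂ 6 = 2.5850 bits.
Skewed entropy H = −Σ pᵢ log₂ pᵢ = 2.4105 bits.
ΔRT = b·(H₀ − H) = 125 × 0.1745 = 21.81 ms.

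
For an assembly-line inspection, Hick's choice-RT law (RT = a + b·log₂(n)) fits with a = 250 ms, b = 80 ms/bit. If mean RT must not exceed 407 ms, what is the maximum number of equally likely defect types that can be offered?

3

Information budget: (407 − 250)/80 = 1.9625 bits, so n ≤ 2^1.9625 = 3.897 → at most 3.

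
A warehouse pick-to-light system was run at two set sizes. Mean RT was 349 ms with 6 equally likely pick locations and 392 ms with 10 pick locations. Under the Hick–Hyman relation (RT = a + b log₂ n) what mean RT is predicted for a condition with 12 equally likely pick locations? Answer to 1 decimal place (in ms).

RT is linear in log₂ n, so two points fix the line:
  b = (392 − 349) / (log₂ 10 − log₂ 6) = 43 / (3.3219 − 2.5850) = 58.347 ms/bit
  a = 349 − 58.347 × 2.5850 = 198.174 ms
Then RT(12) = 198.174 + 58.347 × log₂ 12 = 198.174 + 58.347 × 3.5850 ≈ 407.347 ms.

407.3 ms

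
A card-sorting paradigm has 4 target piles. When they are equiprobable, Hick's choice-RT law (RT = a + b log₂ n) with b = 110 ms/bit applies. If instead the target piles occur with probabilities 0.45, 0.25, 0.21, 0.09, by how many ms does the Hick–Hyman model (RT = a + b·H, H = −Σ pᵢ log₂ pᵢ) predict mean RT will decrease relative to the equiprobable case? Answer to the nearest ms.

Equiprobable entropy H₀ = log₂ 4 = 2.0000 bits.
Skewed entropy H = −Σ pᵢ log₂ pᵢ = 1.8039 bits.
ΔRT = b·(H₀ − H) = 110 × 0.1961 = 21.57 ms.

22 ms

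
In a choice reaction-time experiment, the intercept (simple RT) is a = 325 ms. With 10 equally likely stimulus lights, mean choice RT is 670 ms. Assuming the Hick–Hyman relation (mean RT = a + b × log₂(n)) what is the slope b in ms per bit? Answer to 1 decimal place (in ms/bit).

log₂(10) = 3.3219 bits.
b = (RT − a)/log₂ n = (670 − 325) / 3.3219 = 103.855 ms/bit.

103.9 ms/bit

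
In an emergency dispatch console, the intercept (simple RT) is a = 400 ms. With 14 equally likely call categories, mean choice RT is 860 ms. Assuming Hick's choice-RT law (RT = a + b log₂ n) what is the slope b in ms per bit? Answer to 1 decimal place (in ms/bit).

120.8 ms/bit

14 alternatives carry log₂ 14 = 3.8074 bits; the choice cost is 860 − 400 = 460 ms, so b = 460/3.8074 = 120.819 ms/bit.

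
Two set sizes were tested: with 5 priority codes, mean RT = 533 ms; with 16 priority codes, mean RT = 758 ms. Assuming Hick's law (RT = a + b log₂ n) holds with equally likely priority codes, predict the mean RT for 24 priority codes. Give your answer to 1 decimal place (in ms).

RT is linear in log₂ n, so two points fix the line:
  b = (758 − 533) / (log₂ 16 − log₂ 5) = 225 / (4 − 2.3219) = 134.082 ms/bit
  a = 533 − 134.082 × 2.3219 = 221.670 ms
Then RT(24) = 221.670 + 134.082 × log₂ 24 = 221.670 + 134.082 × 4.5850 ≈ 836.433 ms.

836.4 ms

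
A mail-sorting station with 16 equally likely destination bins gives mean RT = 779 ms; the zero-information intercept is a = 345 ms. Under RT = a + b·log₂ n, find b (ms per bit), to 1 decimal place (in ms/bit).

108.5 ms/bit

log₂(16) = 4 bits.
b = (RT − a)/log₂ n = (779 − 345) / 4 = 108.500 ms/bit.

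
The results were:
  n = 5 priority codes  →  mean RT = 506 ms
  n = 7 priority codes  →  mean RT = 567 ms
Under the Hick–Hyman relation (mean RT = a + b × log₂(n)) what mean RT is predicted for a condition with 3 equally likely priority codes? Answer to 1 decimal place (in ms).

Fit slope and intercept:
  b = (567 − 506) / (log₂ 7 − log₂ 5) = 61 / (2.8074 − 2.3219) = 125.663 ms/bit
  a = 506 − 125.663 × 2.3219 = 214.220 ms
Then RT(3) = 214.220 + 125.663 × log₂ 3 = 214.220 + 125.663 × 1.5850 ≈ 413.391 ms.

413.4 ms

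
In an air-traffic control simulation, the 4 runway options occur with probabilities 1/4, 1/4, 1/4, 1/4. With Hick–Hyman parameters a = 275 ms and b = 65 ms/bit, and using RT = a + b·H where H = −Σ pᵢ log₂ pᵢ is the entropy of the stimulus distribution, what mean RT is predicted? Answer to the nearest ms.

H = −Σ pᵢ log₂ pᵢ = 0.25·2 + 0.25·2 + 0.25·2 + 0.25·2 = 2.000 bits.
RT = 275 + 65 × 2.000 = 405.00 ms.

405 ms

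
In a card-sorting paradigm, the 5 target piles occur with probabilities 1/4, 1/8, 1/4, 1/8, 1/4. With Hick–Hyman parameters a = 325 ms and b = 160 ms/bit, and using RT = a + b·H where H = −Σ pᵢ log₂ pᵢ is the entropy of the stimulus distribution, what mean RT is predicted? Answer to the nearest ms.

H = −Σ pᵢ log₂ pᵢ = 0.25·2 + 0.125·3 + 0.25·2 + 0.125·3 + 0.25·2 = 2.250 bits.
RT = 325 + 160 × 2.250 = 685.00 ms.

685 ms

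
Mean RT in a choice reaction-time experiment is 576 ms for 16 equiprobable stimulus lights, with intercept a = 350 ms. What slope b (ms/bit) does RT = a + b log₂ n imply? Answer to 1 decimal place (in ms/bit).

log₂(16) = 4 bits.
b = (RT − a)/log₂ n = (576 − 350) / 4 = 56.500 ms/bit.

56.5 ms/bit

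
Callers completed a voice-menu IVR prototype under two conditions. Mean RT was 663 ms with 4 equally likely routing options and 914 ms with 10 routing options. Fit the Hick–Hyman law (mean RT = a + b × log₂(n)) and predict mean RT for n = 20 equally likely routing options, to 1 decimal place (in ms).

Solve the two-equation system in a and b:
  b = (914 − 663) / (log₂ 10 − log₂ 4) = 251 / (3.3219 − 2) = 189.874 ms/bit
  a = 663 − 189.874 × 2 = 283.252 ms
Then RT(20) = 283.252 + 189.874 × log₂ 20 = 283.252 + 189.874 × 4.3219 ≈ 1103.874 ms.

1103.9 ms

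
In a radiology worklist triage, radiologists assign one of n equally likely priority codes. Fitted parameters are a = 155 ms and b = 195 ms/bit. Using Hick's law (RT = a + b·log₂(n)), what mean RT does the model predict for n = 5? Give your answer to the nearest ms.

log₂(5) = 2.3219 bits, so RT = 155 + 195 × 2.3219 ≈ 607.776 ms.

608 ms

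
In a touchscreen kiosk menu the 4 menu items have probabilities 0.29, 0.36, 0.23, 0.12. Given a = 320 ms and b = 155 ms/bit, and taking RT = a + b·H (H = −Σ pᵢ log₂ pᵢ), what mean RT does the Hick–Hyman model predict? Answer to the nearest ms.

615 ms

H = 0.29·log₂(1/0.29) + 0.36·log₂(1/0.36) + 0.23·log₂(1/0.23) + 0.12·log₂(1/0.12) = 1.9033 bits.
RT = 320 + 155 × 1.9033 = 615.00 ms.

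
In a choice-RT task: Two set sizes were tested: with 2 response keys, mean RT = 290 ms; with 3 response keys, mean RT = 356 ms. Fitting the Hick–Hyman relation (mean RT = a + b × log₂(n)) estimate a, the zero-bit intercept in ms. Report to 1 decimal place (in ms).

The slope on a log₂ axis is (356 − 290) / (1.5850 − 1) = 112.828 ms/bit.
a = RT₁ − b·log₂ n₁ = 290 − 112.828 × 1 = 177.172 ms.

177.2 ms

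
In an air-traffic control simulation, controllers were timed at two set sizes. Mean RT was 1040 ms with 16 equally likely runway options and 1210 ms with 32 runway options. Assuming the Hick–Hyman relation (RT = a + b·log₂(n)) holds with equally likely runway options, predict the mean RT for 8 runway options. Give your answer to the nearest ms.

RT is linear in log₂ n, so two points fix the line:
  b = (1210 − 1040) / (log₂ 32 − log₂ 16) = 170 / (5 − 4) = 170 ms/bit
  a = 1040 − 170 × 4 = 360 ms
Then RT(8) = 360 + 170 × log₂ 8 = 360 + 170 × 3 ≈ 870.000 ms.

870 ms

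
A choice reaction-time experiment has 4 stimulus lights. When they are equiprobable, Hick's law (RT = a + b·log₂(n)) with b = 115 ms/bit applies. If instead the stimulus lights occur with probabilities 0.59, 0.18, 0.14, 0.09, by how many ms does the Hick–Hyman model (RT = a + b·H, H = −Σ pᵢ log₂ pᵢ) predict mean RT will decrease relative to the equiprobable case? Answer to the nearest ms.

46 ms

Equiprobable entropy H₀ = log₂ 4 = 2.0000 bits.
Skewed entropy H = −Σ pᵢ log₂ pᵢ = 1.6042 bits.
ΔRT = b·(H₀ − H) = 115 × 0.3958 = 45.52 ms.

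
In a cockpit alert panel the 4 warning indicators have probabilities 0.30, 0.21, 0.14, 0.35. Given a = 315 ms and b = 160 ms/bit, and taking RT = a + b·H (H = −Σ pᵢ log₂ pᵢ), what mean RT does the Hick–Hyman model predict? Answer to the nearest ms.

Entropy contributions −pᵢ log₂ pᵢ: 0.5211, 0.4728, 0.3971, 0.5301; sum H = 1.9211 bits.
RT = a + bH = 315 + 160·1.9211 = 622.38 ms.

622 ms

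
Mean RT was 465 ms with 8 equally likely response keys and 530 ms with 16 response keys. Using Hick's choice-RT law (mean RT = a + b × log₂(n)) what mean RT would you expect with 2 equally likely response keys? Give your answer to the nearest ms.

RT is linear in log₂ n, so two points fix the line:
  b = (530 − 465) / (log₂ 16 − log₂ 8) = 65 / (4 − 3) = 65 ms/bit
  a = 465 − 65 × 3 = 270 ms
Then RT(2) = 270 + 65 × log₂ 2 = 270 + 65 × 1 ≈ 335.000 ms.

335 ms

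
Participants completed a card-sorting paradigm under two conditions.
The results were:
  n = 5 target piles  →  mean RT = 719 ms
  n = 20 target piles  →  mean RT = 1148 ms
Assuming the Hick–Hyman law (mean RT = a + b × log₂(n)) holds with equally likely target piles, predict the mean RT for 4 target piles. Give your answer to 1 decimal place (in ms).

649.9 ms

Solve the two-equation system in a and b:
  b = (1148 − 719) / (log₂ 20 − log₂ 5) = 429 / (4.3219 − 2.3219) = 214.500 ms/bit
  a = 719 − 214.500 × 2.3219 = 220.946 ms
Then RT(4) = 220.946 + 214.500 × log₂ 4 = 220.946 + 214.500 × 2 ≈ 649.946 ms.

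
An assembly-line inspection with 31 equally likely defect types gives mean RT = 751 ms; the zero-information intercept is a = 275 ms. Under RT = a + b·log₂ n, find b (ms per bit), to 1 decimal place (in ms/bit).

31 alternatives carry log₂ 31 = 4.9542 bits; the choice cost is 751 − 275 = 476 ms, so b = 476/4.9542 = 96.080 ms/bit.

96.1 ms/bit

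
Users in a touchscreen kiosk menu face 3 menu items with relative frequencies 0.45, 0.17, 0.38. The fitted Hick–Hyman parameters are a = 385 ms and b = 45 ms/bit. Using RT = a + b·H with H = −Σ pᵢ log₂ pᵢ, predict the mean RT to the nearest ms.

452 ms

H = 0.45·log₂(1/0.45) + 0.17·log₂(1/0.17) + 0.38·log₂(1/0.38) = 1.4834 bits.
RT = 385 + 45 × 1.4834 = 451.75 ms.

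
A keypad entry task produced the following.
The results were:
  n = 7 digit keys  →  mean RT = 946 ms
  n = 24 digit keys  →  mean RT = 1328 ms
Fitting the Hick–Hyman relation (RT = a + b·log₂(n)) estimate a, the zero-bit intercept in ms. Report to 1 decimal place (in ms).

342.7 ms

Slope: b = (1328 − 946) / (log₂ 24 − log₂ 7) = 382/1.7776 = 214.896 ms/bit.
Intercept: a = 946 − 214.896·log₂(7) = 342.712 ms.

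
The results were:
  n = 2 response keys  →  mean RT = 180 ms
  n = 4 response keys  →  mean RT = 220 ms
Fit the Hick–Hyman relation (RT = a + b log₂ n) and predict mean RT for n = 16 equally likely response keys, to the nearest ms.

Solve the two-equation system in a and b:
  b = (220 − 180) / (log₂ 4 − log₂ 2) = 40 / (2 − 1) = 40 ms/bit
  a = 180 − 40 × 1 = 140 ms
Then RT(16) = 140 + 40 × log₂ 16 = 140 + 40 × 4 ≈ 300.000 ms.

300 ms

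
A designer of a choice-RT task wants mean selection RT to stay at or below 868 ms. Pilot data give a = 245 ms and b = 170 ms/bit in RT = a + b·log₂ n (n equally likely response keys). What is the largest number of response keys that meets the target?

Set 245 + 170·log₂ n ≤ 868 → log₂ n ≤ (868 − 245)/170 = 3.6647.
So n ≤ 2^3.6647 = 12.682; the largest integer n is 12.

12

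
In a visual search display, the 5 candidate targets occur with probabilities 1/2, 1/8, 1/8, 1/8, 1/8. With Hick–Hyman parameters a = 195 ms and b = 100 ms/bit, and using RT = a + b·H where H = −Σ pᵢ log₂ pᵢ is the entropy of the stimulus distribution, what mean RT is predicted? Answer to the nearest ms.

395 ms

Each term −pᵢ log₂ pᵢ: 0.5·1 + 0.125·3 + 0.125·3 + 0.125·3 + 0.125·3; summed, H = 2.000 bits.
Mean RT = a + bH = 195 + 100·2.000 = 395.00 ms.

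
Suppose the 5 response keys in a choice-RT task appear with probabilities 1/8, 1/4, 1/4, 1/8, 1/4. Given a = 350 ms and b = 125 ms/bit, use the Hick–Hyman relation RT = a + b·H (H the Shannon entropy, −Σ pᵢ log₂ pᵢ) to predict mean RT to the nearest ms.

H = −Σ pᵢ log₂ pᵢ = 0.125·3 + 0.25·2 + 0.25·2 + 0.125·3 + 0.25·2 = 2.250 bits.
RT = 350 + 125 × 2.250 = 631.25 ms.

631 ms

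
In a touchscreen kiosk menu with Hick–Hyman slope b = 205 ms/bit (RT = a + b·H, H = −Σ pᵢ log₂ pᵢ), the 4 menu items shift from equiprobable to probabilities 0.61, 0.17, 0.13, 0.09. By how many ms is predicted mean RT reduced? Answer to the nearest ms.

Equiprobable entropy H₀ = log₂ 4 = 2.0000 bits.
Skewed entropy H = −Σ pᵢ log₂ pᵢ = 1.5649 bits.
ΔRT = b·(H₀ − H) = 205 × 0.4351 = 89.20 ms.

89 ms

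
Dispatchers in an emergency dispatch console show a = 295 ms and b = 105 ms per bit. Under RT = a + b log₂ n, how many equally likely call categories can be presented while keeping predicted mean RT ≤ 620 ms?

Set 295 + 105·log₂ n ≤ 620 → log₂ n ≤ (620 − 295)/105 = 3.0952.
So n ≤ 2^3.0952 = 8.546; the largest integer n is 8.

8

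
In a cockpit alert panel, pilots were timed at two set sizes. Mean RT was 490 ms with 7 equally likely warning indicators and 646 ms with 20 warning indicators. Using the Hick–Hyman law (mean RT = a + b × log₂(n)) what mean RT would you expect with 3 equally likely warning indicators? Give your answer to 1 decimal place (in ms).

Fit slope and intercept:
  b = (646 − 490) / (log₂ 20 − log₂ 7) = 156 / (4.3219 − 2.8074) = 102.999 ms/bit
  a = 490 − 102.999 × 2.8074 = 200.844 ms
Then RT(3) = 200.844 + 102.999 × log₂ 3 = 200.844 + 102.999 × 1.5850 ≈ 364.094 ms.

364.1 ms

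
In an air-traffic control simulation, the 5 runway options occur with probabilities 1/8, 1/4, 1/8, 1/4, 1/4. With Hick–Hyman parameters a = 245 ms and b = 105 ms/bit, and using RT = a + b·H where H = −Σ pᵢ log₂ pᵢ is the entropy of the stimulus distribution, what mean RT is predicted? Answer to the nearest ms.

H = −Σ pᵢ log₂ pᵢ = 0.125·3 + 0.25·2 + 0.125·3 + 0.25·2 + 0.25·2 = 2.250 bits.
RT = 245 + 105 × 2.250 = 481.25 ms.

481 ms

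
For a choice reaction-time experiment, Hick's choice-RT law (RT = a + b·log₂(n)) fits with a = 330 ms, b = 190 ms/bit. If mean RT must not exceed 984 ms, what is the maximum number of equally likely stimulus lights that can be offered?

10

Information budget: (984 − 330)/190 = 3.4421 bits, so n ≤ 2^3.4421 = 10.869 → at most 10.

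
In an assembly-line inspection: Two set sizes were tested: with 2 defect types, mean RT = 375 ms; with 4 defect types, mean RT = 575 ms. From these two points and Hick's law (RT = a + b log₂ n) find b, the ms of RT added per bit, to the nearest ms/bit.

The slope on a log₂ axis is (575 − 375) / (2 − 1) = 200 ms/bit.

200 ms/bit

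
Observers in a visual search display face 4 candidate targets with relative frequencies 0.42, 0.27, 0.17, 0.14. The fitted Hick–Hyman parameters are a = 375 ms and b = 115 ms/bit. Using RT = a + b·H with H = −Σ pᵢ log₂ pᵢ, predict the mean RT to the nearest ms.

Entropy contributions −pᵢ log₂ pᵢ: 0.5256, 0.5100, 0.4346, 0.3971; sum H = 1.8674 bits.
RT = a + bH = 375 + 115·1.8674 = 589.75 ms.

590 ms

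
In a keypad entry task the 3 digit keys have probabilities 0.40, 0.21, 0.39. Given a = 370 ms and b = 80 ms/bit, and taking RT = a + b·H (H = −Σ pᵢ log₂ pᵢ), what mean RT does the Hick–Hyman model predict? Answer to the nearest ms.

Entropy contributions −pᵢ log₂ pᵢ: 0.5288, 0.4728, 0.5298; sum H = 1.5314 bits.
RT = a + bH = 370 + 80·1.5314 = 492.51 ms.

493 ms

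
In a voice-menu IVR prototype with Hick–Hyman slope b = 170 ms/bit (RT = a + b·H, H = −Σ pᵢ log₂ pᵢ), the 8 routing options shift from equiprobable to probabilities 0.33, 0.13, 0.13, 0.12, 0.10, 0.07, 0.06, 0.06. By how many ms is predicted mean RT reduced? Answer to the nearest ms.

Equiprobable entropy H₀ = log₂ 8 = 3.0000 bits.
Skewed entropy H = −Σ pᵢ log₂ pᵢ = 2.7480 bits.
ΔRT = b·(H₀ − H) = 170 × 0.2520 = 42.84 ms.

43 ms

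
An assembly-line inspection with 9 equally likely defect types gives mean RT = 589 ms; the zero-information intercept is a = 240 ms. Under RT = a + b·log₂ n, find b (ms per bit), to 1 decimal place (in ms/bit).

9 alternatives carry log₂ 9 = 3.1699 bits; the choice cost is 589 − 240 = 349 ms, so b = 349/3.1699 = 110.097 ms/bit.

110.1 ms/bit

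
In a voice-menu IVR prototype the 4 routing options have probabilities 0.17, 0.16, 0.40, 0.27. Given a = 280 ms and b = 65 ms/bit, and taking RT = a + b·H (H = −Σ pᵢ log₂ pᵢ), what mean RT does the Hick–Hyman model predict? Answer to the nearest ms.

403 ms

Entropy contributions −pᵢ log₂ pᵢ: 0.4346, 0.4230, 0.5288, 0.5100; sum H = 1.8964 bits.
RT = a + bH = 280 + 65·1.8964 = 403.27 ms.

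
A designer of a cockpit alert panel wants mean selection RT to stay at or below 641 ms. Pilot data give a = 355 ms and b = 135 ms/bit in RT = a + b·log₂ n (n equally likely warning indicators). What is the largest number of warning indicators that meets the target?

4

Set 355 + 135·log₂ n ≤ 641 → log₂ n ≤ (641 − 355)/135 = 2.1185.
So n ≤ 2^2.1185 = 4.342; the largest integer n is 4.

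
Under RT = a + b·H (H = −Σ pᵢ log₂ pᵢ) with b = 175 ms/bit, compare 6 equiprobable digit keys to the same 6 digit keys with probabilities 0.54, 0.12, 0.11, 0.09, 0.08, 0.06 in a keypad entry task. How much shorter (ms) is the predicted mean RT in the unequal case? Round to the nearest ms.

Equiprobable entropy H₀ = log₂ 6 = 2.5850 bits.
Skewed entropy H = −Σ pᵢ log₂ pᵢ = 2.0451 bits.
ΔRT = b·(H₀ − H) = 175 × 0.5399 = 94.48 ms.

94 ms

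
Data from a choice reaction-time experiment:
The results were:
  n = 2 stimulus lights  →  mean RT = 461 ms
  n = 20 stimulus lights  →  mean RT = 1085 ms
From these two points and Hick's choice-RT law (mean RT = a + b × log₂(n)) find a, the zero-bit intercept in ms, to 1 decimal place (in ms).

273.2 ms

Slope: b = (1085 − 461) / (log₂ 20 − log₂ 2) = 624/3.3219 = 187.843 ms/bit.
a = RT₁ − b·log₂ n₁ = 461 − 187.843 × 1 = 273.157 ms.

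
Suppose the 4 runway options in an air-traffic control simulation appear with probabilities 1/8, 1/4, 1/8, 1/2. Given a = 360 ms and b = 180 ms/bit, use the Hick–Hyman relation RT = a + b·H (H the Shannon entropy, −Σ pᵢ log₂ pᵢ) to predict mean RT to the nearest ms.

675 ms

Each term −pᵢ log₂ pᵢ: 0.125·3 + 0.25·2 + 0.125·3 + 0.5·1; summed, H = 1.750 bits.
Mean RT = a + bH = 360 + 180·1.750 = 675.00 ms.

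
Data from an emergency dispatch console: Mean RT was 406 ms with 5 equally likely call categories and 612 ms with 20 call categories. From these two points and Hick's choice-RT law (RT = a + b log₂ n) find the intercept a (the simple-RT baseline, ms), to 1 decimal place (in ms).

Slope: b = (612 − 406) / (log₂ 20 − log₂ 5) = 206/2.0000 = 103.000 ms/bit.
Intercept: a = 406 − 103.000·log₂(5) = 166.841 ms.

166.8 ms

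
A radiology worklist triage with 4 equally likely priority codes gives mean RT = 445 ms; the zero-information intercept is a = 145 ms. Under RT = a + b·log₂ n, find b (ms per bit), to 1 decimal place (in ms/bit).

150.0 ms/bit

log₂(4) = 2 bits.
b = (RT − a)/log₂ n = (445 − 145) / 2 = 150.000 ms/bit.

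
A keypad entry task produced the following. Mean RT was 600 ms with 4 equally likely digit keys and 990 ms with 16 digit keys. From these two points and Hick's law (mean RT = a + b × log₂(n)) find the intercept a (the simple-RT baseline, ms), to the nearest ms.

210 ms

b = (RT₂ − RT₁)/(log₂ n₂ − log₂ n₁) = (990 − 600)/(4 − 2) = 195 ms/bit.
Intercept: a = 600 − 195·log₂(4) = 210.000 ms.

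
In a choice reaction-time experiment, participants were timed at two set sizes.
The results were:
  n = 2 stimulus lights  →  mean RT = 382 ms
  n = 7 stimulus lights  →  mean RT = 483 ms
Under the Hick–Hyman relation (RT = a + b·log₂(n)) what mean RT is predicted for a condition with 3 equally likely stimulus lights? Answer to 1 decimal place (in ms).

414.7 ms

With log₂ n on the abscissa the relation is linear; from the two conditions:
  b = (483 − 382) / (log₂ 7 − log₂ 2) = 101 / (2.8074 − 1) = 55.883 ms/bit
  a = 382 − 55.883 × 1 = 326.117 ms
Then RT(3) = 326.117 + 55.883 × log₂ 3 = 326.117 + 55.883 × 1.5850 ≈ 414.689 ms.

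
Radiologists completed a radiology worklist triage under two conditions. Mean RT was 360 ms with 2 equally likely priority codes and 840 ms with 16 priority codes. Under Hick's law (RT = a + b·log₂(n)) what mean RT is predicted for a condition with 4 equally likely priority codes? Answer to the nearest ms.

520 ms

RT is linear in log₂ n, so two points fix the line:
  b = (840 − 360) / (log₂ 16 − log₂ 2) = 480 / (4 − 1) = 160 ms/bit
  a = 360 − 160 × 1 = 200 ms
Then RT(4) = 200 + 160 × log₂ 4 = 200 + 160 × 2 ≈ 520.000 ms.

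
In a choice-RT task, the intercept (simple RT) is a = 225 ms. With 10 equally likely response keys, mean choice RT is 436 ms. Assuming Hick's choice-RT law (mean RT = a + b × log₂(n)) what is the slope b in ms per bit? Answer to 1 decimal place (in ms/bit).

63.5 ms/bit

10 alternatives carry log₂ 10 = 3.3219 bits; the choice cost is 436 − 225 = 211 ms, so b = 211/3.3219 = 63.517 ms/bit.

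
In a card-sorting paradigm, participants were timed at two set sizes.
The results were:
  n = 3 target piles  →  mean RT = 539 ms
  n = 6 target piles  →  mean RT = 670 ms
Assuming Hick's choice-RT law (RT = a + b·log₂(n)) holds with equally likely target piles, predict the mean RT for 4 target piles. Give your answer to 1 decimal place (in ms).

593.4 ms

Fit slope and intercept:
  b = (670 − 539) / (log₂ 6 − log₂ 3) = 131 / (2.5850 − 1.5850) = 131.000 ms/bit
  a = 539 − 131.000 × 1.5850 = 331.370 ms
Then RT(4) = 331.370 + 131.000 × log₂ 4 = 331.370 + 131.000 × 2 ≈ 593.370 ms.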